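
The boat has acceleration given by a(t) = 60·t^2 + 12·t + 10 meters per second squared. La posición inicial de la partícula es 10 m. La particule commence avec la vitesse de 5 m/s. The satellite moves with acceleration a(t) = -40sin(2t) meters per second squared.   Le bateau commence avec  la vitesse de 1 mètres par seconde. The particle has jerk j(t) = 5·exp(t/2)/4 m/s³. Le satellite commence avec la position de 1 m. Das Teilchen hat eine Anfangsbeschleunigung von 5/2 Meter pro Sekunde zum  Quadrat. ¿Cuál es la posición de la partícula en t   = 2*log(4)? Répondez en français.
En partant du jerk j(t) = 5·exp(t/2)/4, nous prenons 3 intégrales. En prenant ∫j(t)dt et en appliquant a(0) = 5/2, nous trouvons a(t) = 5·exp(t/2)/2. La primitive de l'accélération est la vitesse. En utilisant v(0) = 5, nous obtenons v(t) = 5·exp(t/2). En prenant ∫v(t)dt et en appliquant x(0) = 10, nous trouvons x(t) = 10·exp(t/2). Nous avons la position x(t) = 10·exp(t/2). En substituant t = 2*log(4): x(2*log(4)) = 40.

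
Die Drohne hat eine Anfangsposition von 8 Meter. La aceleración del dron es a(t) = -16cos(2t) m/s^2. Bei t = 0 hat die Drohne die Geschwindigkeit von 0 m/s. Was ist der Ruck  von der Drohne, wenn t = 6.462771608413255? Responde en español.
Debemos derivar nuestra ecuación de la aceleración a(t) = -16·cos(2·t) 1 vez. Tomando d/dt de a(t), encontramos j(t) = 32·sin(2·t). Tenemos la sacudida j(t) = 32·sin(2·t). Sustituyendo t = 6.462771608413255: j(6.462771608413255) = 11.2479921299068.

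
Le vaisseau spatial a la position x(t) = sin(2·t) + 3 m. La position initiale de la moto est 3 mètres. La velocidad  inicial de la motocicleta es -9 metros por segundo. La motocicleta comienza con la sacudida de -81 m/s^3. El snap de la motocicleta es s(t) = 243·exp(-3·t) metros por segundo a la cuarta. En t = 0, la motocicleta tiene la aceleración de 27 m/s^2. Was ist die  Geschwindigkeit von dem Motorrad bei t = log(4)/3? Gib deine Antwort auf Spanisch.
Partiendo del snap s(t) = 243·exp(-3·t), tomamos 3 integrales. Integrando el snap y usando la condición inicial j(0) = -81, obtenemos j(t) = -81·exp(-3·t). La antiderivada de la sacudida es la aceleración. Usando a(0) = 27, obtenemos a(t) = 27·exp(-3·t). La integral de la aceleración, con v(0) = -9, da la velocidad: v(t) = -9·exp(-3·t). Usando v(t) = -9·exp(-3·t) y sustituyendo t = log(4)/3, encontramos v = -9/4.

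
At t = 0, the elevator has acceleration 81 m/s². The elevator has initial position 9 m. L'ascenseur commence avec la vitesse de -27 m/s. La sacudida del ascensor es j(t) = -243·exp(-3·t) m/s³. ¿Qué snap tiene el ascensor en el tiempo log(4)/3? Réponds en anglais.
Starting from jerk j(t) = -243·exp(-3·t), we take 1 derivative. Taking d/dt of j(t), we find s(t) = 729·exp(-3·t). We have snap s(t) = 729·exp(-3·t). Substituting t = log(4)/3: s(log(4)/3) = 729/4.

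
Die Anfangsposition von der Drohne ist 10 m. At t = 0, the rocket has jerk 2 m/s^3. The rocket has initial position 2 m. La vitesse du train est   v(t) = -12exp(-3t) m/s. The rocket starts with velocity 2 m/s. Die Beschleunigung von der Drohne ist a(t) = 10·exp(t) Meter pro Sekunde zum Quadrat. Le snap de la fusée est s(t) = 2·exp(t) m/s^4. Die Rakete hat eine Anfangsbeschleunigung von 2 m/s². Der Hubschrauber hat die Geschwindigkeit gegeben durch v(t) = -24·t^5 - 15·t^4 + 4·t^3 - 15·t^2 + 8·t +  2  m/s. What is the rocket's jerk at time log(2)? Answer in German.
Wir müssen das Integral unserer Gleichung für den Snap s(t) = 2·exp(t) 1-mal finden. Durch Integration von dem Snap und Verwendung der Anfangsbedingung j(0) = 2, erhalten wir j(t) = 2·exp(t). Mit j(t) = 2·exp(t) und Einsetzen von t = log(2), finden wir j = 4.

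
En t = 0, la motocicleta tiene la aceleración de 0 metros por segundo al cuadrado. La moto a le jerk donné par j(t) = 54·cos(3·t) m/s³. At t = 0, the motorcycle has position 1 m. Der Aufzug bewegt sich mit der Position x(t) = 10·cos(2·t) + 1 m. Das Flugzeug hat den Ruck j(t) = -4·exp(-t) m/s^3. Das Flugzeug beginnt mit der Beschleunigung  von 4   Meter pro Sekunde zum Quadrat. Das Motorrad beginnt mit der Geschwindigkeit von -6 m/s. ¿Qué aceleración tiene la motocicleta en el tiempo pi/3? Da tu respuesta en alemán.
Wir müssen unsere Gleichung für den Ruck j(t) = 54·cos(3·t) 1-mal integrieren. Das Integral von dem Ruck, mit a(0) = 0, ergibt die Beschleunigung: a(t) = 18·sin(3·t). Wir haben die Beschleunigung a(t) = 18·sin(3·t). Durch Einsetzen von t = pi/3: a(pi/3) = 0.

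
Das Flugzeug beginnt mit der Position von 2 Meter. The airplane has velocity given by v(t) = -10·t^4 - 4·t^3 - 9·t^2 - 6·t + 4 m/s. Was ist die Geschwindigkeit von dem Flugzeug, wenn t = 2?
Aus der Gleichung für die Geschwindigkeit v(t) = -10·t^4 - 4·t^3 - 9·t^2 - 6·t + 4, setzen wir t = 2 ein und erhalten v = -236.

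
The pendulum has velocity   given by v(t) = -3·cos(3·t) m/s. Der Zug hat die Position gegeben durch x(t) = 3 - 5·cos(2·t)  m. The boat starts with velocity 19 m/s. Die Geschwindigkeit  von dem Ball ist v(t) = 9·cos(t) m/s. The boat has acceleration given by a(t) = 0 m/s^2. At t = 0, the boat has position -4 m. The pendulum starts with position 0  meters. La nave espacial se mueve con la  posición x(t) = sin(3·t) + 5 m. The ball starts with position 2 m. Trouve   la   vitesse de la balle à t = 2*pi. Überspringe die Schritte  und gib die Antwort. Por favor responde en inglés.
The answer is 9.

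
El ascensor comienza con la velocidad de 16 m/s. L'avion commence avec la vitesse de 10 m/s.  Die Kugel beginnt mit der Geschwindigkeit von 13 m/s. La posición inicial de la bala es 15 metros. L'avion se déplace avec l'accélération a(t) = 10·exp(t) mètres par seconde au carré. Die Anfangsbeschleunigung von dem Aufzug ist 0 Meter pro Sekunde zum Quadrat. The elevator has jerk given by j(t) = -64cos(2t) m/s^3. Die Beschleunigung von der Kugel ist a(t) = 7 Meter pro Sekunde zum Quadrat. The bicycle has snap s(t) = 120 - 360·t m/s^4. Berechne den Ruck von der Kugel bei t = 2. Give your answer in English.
Starting from acceleration a(t) = 7, we take 1 derivative. Taking d/dt of a(t), we find j(t) = 0. We have jerk j(t) = 0. Substituting t = 2: j(2) = 0.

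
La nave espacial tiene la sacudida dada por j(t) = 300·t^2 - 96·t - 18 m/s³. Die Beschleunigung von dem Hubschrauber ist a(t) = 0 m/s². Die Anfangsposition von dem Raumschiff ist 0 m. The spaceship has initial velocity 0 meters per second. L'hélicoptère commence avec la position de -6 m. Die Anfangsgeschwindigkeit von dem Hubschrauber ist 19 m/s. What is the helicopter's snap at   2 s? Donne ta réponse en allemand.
Ausgehend von der Beschleunigung a(t) = 0, nehmen wir 2 Ableitungen. Die Ableitung von der Beschleunigung ergibt den Ruck: j(t) = 0. Durch Ableiten von dem Ruck erhalten wir den Snap: s(t) = 0. Aus der Gleichung für den Snap s(t) = 0, setzen wir t = 2 ein und erhalten s = 0.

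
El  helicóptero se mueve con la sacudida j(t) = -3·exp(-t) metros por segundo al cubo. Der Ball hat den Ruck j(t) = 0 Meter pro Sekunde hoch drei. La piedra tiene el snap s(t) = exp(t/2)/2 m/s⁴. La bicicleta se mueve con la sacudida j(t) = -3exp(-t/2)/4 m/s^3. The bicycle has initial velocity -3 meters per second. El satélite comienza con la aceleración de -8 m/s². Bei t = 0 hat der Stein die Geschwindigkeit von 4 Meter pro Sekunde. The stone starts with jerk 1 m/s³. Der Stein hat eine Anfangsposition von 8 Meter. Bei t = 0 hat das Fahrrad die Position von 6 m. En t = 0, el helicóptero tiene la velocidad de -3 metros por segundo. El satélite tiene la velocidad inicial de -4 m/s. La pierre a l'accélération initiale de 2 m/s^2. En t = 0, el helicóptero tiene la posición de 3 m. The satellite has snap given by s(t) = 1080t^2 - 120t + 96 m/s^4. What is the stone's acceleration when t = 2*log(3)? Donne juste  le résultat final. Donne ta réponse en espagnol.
La respuesta es 6.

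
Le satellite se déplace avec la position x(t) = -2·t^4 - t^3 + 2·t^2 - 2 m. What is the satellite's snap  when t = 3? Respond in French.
En partant de la position x(t) = -2·t^4 - t^3 + 2·t^2 - 2, nous prenons 4 dérivées. La dérivée de la position donne la vitesse: v(t) = -8·t^3 - 3·t^2 + 4·t. La dérivée de la vitesse donne l'accélération: a(t) = -24·t^2 - 6·t + 4. En dérivant l'accélération, nous obtenons le jerk: j(t) = -48·t - 6. La dérivée du jerk donne le snap: s(t) = -48. Nous avons le snap s(t) = -48. En substituant t = 3: s(3) = -48.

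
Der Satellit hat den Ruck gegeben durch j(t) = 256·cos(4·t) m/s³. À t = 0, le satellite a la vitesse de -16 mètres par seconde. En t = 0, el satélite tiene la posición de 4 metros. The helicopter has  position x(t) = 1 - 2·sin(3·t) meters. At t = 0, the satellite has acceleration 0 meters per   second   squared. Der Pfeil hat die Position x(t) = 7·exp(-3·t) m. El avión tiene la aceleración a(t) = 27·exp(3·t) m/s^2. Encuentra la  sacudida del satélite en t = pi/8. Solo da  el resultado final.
j(pi/8) = 0.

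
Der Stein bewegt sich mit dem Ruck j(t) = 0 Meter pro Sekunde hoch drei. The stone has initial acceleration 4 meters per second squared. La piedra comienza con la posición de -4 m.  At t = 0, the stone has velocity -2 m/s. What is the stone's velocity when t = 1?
To find the answer, we compute 2 antiderivatives of j(t) = 0. Finding the integral of j(t) and using a(0) = 4: a(t) = 4. The integral of acceleration is velocity. Using v(0) = -2, we get v(t) = 4·t - 2. From the given velocity equation v(t) = 4·t - 2, we substitute t = 1 to get v = 2.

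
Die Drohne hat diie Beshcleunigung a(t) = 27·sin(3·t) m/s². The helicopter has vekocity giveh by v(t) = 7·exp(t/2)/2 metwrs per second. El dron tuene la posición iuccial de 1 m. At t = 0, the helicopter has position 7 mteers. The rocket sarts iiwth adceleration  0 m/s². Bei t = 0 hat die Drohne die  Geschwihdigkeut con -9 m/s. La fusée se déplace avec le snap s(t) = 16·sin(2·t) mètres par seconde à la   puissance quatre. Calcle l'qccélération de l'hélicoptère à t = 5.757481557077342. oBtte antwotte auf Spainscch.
Partiendo de la velocidad v(t) = 7·exp(t/2)/2, tomamos 1 derivada. Tomando d/dt de v(t), encontramos a(t) = 7·exp(t/2)/4. De la ecuación de la aceleración a(t) = 7·exp(t/2)/4, sustituimos t = 5.757481557077342 para obtener a = 31.1357465686409.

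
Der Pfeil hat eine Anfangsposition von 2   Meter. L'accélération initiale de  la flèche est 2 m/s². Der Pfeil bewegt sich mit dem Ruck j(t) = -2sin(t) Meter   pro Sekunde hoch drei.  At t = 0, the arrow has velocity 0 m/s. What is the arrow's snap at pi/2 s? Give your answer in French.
Nous devons dériver notre équation du jerk j(t) = -2·sin(t) 1 fois. En dérivant le jerk, nous obtenons le snap: s(t) = -2·cos(t). De l'équation du snap s(t) = -2·cos(t), nous substituons t = pi/2 pour obtenir s = 0.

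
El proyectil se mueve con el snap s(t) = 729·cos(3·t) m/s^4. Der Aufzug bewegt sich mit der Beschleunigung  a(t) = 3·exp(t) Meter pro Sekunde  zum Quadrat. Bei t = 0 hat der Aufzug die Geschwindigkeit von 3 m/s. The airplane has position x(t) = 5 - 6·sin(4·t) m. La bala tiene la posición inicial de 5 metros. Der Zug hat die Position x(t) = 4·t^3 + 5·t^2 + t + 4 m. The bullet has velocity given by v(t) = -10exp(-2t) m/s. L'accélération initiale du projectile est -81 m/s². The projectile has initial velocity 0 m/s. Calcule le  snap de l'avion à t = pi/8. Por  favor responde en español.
Para resolver esto, necesitamos tomar 4 derivadas de nuestra ecuación de la posición x(t) = 5 - 6·sin(4·t). Tomando d/dt de x(t), encontramos v(t) = -24·cos(4·t). La derivada de la velocidad da la aceleración: a(t) = 96·sin(4·t). Tomando d/dt de a(t), encontramos j(t) = 384·cos(4·t). La derivada de la sacudida da el snap: s(t) = -1536·sin(4·t). Usando s(t) = -1536·sin(4·t) y sustituyendo t = pi/8, encontramos s = -1536.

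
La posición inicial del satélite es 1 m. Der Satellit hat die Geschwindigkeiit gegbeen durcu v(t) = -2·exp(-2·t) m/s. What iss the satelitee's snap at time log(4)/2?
We must differentiate our velocity equation v(t) = -2·exp(-2·t) 3 times. Differentiating velocity, we get acceleration: a(t) = 4·exp(-2·t). Differentiating acceleration, we get jerk: j(t) = -8·exp(-2·t). Taking d/dt of j(t), we find s(t) = 16·exp(-2·t). We have snap s(t) = 16·exp(-2·t). Substituting t = log(4)/2: s(log(4)/2) = 4.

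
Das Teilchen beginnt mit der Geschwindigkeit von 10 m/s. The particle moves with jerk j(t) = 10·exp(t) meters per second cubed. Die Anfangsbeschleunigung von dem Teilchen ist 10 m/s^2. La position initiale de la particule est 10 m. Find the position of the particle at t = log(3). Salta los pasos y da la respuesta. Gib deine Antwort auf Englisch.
x(log(3)) = 30.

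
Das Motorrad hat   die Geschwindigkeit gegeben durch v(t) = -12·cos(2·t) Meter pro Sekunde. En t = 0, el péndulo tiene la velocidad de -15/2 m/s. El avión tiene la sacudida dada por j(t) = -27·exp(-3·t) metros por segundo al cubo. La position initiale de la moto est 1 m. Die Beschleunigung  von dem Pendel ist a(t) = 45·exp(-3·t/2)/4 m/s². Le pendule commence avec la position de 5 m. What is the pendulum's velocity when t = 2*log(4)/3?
We need to integrate our acceleration equation a(t) = 45·exp(-3·t/2)/4 1 time. Finding the antiderivative of a(t) and using v(0) = -15/2: v(t) = -15·exp(-3·t/2)/2. We have velocity v(t) = -15·exp(-3·t/2)/2. Substituting t = 2*log(4)/3: v(2*log(4)/3) = -15/8.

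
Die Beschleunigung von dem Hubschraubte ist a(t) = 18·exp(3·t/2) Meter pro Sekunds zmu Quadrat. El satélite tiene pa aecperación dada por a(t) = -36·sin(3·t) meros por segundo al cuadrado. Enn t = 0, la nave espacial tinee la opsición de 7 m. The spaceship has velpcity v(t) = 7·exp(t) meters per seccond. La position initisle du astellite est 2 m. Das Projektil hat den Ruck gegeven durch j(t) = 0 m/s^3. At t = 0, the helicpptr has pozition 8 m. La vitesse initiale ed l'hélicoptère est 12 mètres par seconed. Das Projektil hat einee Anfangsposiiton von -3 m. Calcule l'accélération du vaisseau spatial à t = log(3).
Nous devons dériver notre équation de la vitesse v(t) = 7·exp(t) 1 fois. La dérivée de la vitesse donne l'accélération: a(t) = 7·exp(t). Nous avons l'accélération a(t) = 7·exp(t). En substituant t = log(3): a(log(3)) = 21.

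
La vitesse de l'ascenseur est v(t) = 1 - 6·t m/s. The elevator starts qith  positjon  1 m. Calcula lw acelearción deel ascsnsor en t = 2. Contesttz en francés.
Nous devons dériver notre équation de la vitesse v(t) = 1 - 6·t 1 fois. La dérivée de la vitesse donne l'accélération: a(t) = -6. En utilisant a(t) = -6 et en substituant t = 2, nous trouvons a = -6.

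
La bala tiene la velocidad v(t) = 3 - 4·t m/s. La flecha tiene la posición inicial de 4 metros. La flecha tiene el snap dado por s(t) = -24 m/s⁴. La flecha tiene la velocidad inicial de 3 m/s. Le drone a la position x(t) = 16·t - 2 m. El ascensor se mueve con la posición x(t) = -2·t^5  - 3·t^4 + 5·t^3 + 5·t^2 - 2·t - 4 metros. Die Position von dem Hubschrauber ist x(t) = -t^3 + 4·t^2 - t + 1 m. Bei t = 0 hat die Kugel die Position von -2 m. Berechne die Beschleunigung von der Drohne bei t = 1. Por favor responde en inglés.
Starting from position x(t) = 16·t - 2, we take 2 derivatives. Differentiating position, we get velocity: v(t) = 16. Differentiating velocity, we get acceleration: a(t) = 0. We have acceleration a(t) = 0. Substituting t = 1: a(1) = 0.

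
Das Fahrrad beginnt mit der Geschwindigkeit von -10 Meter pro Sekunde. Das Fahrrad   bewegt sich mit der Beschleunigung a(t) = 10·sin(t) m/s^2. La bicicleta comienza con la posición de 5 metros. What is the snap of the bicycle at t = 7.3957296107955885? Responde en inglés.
To solve this, we need to take 2 derivatives of our acceleration equation a(t) = 10·sin(t). Taking d/dt of a(t), we find j(t) = 10·cos(t). Differentiating jerk, we get snap: s(t) = -10·sin(t). From the given snap equation s(t) = -10·sin(t), we substitute t = 7.3957296107955885 to get s = -8.96827139221759.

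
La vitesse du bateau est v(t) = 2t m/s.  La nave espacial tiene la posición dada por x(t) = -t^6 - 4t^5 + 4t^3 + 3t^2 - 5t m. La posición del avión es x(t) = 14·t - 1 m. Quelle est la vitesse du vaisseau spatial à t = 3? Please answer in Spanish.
Debemos derivar nuestra ecuación de la posición x(t) = -t^6 - 4·t^5 + 4·t^3 + 3·t^2 - 5·t 1 vez. La derivada de la posición da la velocidad: v(t) = -6·t^5 - 20·t^4 + 12·t^2 + 6·t - 5. De la ecuación de la velocidad v(t) = -6·t^5 - 20·t^4 + 12·t^2 + 6·t - 5, sustituimos t = 3 para obtener v = -2957.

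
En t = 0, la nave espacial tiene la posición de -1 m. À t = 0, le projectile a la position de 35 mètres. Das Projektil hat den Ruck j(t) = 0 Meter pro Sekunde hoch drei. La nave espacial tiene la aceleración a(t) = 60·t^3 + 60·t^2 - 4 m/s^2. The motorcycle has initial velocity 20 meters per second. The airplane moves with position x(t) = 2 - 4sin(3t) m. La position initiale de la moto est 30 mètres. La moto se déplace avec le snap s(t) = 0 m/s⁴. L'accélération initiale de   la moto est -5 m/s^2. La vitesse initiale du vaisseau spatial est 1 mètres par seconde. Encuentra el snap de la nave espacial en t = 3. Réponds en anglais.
We must differentiate our acceleration equation a(t) = 60·t^3 + 60·t^2 - 4 2 times. Differentiating acceleration, we get jerk: j(t) = 180·t^2 + 120·t. Differentiating jerk, we get snap: s(t) = 360·t + 120. From the given snap equation s(t) = 360·t + 120, we substitute t = 3 to get s = 1200.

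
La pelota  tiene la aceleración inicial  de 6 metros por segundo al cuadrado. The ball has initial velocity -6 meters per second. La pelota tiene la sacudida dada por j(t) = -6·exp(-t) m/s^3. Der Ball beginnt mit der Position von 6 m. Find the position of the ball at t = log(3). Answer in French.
En partant du jerk j(t) = -6·exp(-t), nous prenons 3 intégrales. L'intégrale du jerk est l'accélération. En utilisant a(0) = 6, nous obtenons a(t) = 6·exp(-t). L'intégrale de l'accélération, avec v(0) = -6, donne la vitesse: v(t) = -6·exp(-t). En intégrant la vitesse et en utilisant la condition initiale x(0) = 6, nous obtenons x(t) = 6·exp(-t). En utilisant x(t) = 6·exp(-t) et en substituant t = log(3), nous trouvons x = 2.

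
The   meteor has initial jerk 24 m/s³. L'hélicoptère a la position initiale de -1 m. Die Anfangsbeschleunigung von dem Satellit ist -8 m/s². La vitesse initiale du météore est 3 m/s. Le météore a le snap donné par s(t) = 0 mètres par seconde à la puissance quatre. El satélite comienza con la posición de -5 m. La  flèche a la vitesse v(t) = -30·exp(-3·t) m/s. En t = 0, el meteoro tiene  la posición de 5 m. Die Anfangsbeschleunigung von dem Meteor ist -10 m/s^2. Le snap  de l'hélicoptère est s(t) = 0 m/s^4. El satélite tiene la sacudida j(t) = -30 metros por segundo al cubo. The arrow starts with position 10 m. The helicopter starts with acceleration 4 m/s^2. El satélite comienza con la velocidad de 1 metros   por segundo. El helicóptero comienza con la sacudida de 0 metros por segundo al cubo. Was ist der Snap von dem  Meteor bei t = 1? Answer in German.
Wir haben den Snap s(t) = 0. Durch Einsetzen von t = 1: s(1) = 0.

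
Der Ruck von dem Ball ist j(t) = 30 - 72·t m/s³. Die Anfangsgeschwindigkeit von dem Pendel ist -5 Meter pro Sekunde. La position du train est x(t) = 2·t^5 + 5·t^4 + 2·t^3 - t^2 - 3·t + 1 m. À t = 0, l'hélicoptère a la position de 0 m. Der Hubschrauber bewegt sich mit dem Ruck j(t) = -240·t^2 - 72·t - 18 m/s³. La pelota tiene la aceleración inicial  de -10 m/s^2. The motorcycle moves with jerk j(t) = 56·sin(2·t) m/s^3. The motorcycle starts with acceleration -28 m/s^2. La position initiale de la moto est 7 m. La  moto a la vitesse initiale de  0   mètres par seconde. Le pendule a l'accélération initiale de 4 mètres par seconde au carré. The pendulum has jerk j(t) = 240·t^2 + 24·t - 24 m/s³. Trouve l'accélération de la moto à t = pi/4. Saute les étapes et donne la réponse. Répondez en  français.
À t = pi/4, a = 0.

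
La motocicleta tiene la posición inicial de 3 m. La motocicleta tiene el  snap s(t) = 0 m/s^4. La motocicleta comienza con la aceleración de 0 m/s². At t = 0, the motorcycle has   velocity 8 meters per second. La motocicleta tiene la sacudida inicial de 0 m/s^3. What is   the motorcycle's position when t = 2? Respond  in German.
Ausgehend von dem Snap s(t) = 0, nehmen wir 4 Integrale. Das Integral von dem Snap ist der Ruck. Mit j(0) = 0 erhalten wir j(t) = 0. Die Stammfunktion von dem Ruck ist die Beschleunigung. Mit a(0) = 0 erhalten wir a(t) = 0. Die Stammfunktion von der Beschleunigung ist die Geschwindigkeit. Mit v(0) = 8 erhalten wir v(t) = 8. Das Integral von der Geschwindigkeit ist die Position. Mit x(0) = 3 erhalten wir x(t) = 8·t + 3. Mit x(t) = 8·t + 3 und Einsetzen von t = 2, finden wir x = 19.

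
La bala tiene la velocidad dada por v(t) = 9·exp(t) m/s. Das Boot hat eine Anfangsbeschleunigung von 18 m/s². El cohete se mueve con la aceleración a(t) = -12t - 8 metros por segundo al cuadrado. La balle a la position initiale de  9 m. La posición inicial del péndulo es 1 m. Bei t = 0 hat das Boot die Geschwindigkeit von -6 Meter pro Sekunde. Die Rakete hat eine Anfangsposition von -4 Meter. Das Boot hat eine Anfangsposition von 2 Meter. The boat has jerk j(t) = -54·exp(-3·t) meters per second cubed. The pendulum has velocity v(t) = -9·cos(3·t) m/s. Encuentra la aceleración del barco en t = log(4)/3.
Necesitamos integrar nuestra ecuación de la sacudida j(t) = -54·exp(-3·t) 1 vez. Tomando ∫j(t)dt y aplicando a(0) = 18, encontramos a(t) = 18·exp(-3·t). De la ecuación de la aceleración a(t) = 18·exp(-3·t), sustituimos t = log(4)/3 para obtener a = 9/2.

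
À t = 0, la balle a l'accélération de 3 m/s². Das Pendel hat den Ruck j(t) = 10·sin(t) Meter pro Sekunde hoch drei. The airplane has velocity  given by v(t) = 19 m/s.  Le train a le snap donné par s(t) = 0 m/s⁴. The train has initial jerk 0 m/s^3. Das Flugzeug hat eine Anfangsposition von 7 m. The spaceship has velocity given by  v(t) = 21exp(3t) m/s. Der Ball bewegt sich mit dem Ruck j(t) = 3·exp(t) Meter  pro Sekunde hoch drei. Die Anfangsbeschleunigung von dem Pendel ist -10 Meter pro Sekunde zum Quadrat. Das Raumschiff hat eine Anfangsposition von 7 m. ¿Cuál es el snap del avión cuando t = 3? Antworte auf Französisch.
Pour résoudre ceci, nous devons prendre 3 dérivées de notre équation de la vitesse v(t) = 19. En dérivant la vitesse, nous obtenons l'accélération: a(t) = 0. En prenant d/dt de a(t), nous trouvons j(t) = 0. En dérivant le jerk, nous obtenons le snap: s(t) = 0. Nous avons le snap s(t) = 0. En substituant t = 3: s(3) = 0.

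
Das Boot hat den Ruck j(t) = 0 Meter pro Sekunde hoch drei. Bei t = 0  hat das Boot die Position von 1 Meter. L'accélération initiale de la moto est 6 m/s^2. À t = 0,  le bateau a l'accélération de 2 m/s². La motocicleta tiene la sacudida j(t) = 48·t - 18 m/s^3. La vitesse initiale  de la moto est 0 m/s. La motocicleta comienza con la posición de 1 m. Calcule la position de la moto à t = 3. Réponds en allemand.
Wir müssen die Stammfunktion unserer Gleichung für den Ruck j(t) = 48·t - 18 3-mal finden. Das Integral von dem Ruck ist die Beschleunigung. Mit a(0) = 6 erhalten wir a(t) = 24·t^2 - 18·t + 6. Durch Integration von der Beschleunigung und Verwendung der Anfangsbedingung v(0) = 0, erhalten wir v(t) = t·(8·t^2 - 9·t + 6). Die Stammfunktion von der Geschwindigkeit, mit x(0) = 1, ergibt die Position: x(t) = 2·t^4 - 3·t^3 + 3·t^2 + 1. Aus der Gleichung für die Position x(t) = 2·t^4 - 3·t^3 + 3·t^2 + 1, setzen wir t = 3 ein und erhalten x = 109.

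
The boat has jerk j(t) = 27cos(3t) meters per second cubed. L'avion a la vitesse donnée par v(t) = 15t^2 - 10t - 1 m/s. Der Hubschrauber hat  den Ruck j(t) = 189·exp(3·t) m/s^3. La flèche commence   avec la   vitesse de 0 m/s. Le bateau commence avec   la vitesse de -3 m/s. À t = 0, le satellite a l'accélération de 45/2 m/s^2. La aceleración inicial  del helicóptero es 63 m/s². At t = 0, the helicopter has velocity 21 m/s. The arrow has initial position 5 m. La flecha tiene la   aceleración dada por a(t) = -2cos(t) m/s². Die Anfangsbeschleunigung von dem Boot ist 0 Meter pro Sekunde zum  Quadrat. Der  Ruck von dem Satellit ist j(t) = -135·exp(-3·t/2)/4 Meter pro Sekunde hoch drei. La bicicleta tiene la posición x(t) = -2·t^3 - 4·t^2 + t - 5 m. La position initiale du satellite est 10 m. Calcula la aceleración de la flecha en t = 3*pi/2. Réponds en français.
En utilisant a(t) = -2·cos(t) et en substituant t = 3*pi/2, nous trouvons a = 0.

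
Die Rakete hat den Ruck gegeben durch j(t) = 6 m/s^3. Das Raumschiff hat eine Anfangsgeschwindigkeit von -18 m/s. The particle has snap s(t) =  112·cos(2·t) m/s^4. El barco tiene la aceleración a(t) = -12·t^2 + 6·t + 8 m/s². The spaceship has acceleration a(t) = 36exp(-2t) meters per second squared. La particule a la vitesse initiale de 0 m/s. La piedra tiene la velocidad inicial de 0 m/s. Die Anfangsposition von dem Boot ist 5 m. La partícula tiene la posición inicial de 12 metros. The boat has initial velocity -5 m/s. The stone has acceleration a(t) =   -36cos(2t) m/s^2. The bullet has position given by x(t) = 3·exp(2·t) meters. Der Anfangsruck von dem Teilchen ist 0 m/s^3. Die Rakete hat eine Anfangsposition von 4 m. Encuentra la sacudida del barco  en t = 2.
Partiendo de la aceleración a(t) = -12·t^2 + 6·t + 8, tomamos 1 derivada. La derivada de la aceleración da la sacudida: j(t) = 6 - 24·t. De la ecuación de la sacudida j(t) = 6 - 24·t, sustituimos t = 2 para obtener j = -42.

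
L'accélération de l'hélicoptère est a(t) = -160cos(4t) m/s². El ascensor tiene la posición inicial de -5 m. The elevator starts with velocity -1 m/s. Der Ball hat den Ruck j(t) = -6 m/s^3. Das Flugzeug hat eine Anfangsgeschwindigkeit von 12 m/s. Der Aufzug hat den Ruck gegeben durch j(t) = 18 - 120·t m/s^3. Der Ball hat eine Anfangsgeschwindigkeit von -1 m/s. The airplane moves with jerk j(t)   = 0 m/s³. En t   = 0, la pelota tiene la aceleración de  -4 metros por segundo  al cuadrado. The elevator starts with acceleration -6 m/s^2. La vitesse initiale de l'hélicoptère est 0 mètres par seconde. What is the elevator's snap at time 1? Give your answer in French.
Nous devons dériver notre équation du jerk j(t) = 18 - 120·t 1 fois. En dérivant le jerk, nous obtenons le snap: s(t) = -120. De l'équation du snap s(t) = -120, nous substituons t = 1 pour obtenir s = -120.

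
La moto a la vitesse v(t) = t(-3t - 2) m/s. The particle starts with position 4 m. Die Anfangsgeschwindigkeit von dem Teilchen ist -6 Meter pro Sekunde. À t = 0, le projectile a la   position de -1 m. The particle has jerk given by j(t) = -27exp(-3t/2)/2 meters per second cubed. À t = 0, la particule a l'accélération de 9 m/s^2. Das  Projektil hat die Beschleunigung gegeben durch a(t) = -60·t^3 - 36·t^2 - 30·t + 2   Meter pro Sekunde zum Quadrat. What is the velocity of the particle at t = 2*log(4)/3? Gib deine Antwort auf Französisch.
Pour résoudre ceci, nous devons prendre 2 primitives de notre équation du jerk j(t) = -27·exp(-3·t/2)/2. En prenant ∫j(t)dt et en appliquant a(0) = 9, nous trouvons a(t) = 9·exp(-3·t/2). En intégrant l'accélération et en utilisant la condition initiale v(0) = -6, nous obtenons v(t) = -6·exp(-3·t/2). De l'équation de la vitesse v(t) = -6·exp(-3·t/2), nous substituons t = 2*log(4)/3 pour obtenir v = -3/2.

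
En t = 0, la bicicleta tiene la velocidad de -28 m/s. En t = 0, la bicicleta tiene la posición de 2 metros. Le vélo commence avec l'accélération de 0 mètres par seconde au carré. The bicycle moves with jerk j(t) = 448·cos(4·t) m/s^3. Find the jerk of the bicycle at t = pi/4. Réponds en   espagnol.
Tenemos la sacudida j(t) = 448·cos(4·t). Sustituyendo t = pi/4: j(pi/4) = -448.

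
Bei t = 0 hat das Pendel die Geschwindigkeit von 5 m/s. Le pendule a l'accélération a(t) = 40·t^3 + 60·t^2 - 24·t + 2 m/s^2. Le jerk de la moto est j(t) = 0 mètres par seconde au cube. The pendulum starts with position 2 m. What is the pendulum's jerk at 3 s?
We must differentiate our acceleration equation a(t) = 40·t^3 + 60·t^2 - 24·t + 2 1 time. The derivative of acceleration gives jerk: j(t) = 120·t^2 + 120·t - 24. From the given jerk equation j(t) = 120·t^2 + 120·t - 24, we substitute t = 3 to get j = 1416.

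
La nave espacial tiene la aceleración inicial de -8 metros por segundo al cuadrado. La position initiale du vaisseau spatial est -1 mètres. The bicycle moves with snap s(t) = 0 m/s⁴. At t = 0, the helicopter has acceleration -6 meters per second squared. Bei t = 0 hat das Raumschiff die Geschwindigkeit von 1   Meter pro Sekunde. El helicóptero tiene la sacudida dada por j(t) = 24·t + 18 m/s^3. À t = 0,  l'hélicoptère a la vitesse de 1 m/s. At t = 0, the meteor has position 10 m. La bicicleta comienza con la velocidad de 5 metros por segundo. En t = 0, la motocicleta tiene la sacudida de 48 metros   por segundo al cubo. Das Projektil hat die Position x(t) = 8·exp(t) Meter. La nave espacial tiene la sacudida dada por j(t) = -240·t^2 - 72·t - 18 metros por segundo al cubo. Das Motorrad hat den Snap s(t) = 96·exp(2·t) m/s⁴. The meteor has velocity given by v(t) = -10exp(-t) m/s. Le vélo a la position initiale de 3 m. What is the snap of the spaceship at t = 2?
To solve this, we need to take 1 derivative of our jerk equation j(t) = -240·t^2 - 72·t - 18. Differentiating jerk, we get snap: s(t) = -480·t - 72. From the given snap equation s(t) = -480·t - 72, we substitute t = 2 to get s = -1032.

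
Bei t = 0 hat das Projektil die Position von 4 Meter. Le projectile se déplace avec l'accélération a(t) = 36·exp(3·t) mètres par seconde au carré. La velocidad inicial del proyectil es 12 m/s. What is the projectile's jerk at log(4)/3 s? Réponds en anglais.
We must differentiate our acceleration equation a(t) = 36·exp(3·t) 1 time. Differentiating acceleration, we get jerk: j(t) = 108·exp(3·t). Using j(t) = 108·exp(3·t) and substituting t = log(4)/3, we find j = 432.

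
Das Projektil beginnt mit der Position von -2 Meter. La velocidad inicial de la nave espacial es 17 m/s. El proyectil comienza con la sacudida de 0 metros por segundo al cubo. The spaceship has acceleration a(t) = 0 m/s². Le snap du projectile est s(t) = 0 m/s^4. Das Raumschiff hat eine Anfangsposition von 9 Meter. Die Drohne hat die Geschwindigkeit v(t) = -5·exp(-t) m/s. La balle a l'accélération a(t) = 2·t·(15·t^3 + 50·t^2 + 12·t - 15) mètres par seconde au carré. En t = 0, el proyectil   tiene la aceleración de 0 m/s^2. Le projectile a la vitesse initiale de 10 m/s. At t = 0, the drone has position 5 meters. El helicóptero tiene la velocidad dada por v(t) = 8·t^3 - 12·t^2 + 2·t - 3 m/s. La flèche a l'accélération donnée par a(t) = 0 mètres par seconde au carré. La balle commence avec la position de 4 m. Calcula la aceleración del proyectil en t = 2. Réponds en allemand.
Ausgehend von dem Snap s(t) = 0, nehmen wir 2 Integrale. Die Stammfunktion von dem Snap, mit j(0) = 0, ergibt den Ruck: j(t) = 0. Das Integral von dem Ruck ist die Beschleunigung. Mit a(0) = 0 erhalten wir a(t) = 0. Aus der Gleichung für die Beschleunigung a(t) = 0, setzen wir t = 2 ein und erhalten a = 0.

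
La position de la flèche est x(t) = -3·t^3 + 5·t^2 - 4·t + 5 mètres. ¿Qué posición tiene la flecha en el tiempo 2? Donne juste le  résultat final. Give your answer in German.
x(2) = -7.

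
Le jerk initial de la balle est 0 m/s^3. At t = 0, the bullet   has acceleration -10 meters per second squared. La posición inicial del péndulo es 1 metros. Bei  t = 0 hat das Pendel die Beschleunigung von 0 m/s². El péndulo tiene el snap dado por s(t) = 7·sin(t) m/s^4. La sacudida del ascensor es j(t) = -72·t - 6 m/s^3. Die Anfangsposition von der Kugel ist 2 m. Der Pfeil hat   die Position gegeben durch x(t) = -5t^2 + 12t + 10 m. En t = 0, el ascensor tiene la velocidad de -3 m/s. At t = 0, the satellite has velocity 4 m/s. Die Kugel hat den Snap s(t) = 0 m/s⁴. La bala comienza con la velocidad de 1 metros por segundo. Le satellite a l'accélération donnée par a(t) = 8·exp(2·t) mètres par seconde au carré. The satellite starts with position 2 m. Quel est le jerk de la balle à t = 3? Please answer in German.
Wir müssen das Integral unserer Gleichung für den Snap s(t) = 0 1-mal finden. Das Integral von dem Snap, mit j(0) = 0, ergibt den Ruck: j(t) = 0. Mit j(t) = 0 und Einsetzen von t = 3, finden wir j = 0.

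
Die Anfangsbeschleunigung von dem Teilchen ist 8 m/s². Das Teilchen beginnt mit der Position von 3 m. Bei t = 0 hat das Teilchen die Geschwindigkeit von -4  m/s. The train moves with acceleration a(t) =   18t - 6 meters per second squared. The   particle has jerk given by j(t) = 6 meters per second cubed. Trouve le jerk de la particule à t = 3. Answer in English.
We have jerk j(t) = 6. Substituting t = 3: j(3) = 6.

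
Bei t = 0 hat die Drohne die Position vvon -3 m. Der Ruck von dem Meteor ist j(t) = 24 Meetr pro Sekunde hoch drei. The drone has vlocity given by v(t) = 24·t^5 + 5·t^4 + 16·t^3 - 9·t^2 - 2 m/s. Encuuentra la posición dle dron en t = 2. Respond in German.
Ausgehend von der Geschwindigkeit v(t) = 24·t^5 + 5·t^4 + 16·t^3 - 9·t^2 - 2, nehmen wir 1 Stammfunktion. Die Stammfunktion von der Geschwindigkeit ist die Position. Mit x(0) = -3 erhalten wir x(t) = 4·t^6 + t^5 + 4·t^4 - 3·t^3 - 2·t - 3. Mit x(t) = 4·t^6 + t^5 + 4·t^4 - 3·t^3 - 2·t - 3 und Einsetzen von t = 2, finden wir x = 321.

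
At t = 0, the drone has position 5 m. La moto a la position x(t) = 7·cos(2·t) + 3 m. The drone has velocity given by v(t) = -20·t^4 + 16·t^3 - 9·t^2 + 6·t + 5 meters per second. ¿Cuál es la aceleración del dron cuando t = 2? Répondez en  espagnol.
Para resolver esto, necesitamos tomar 1 derivada de nuestra ecuación de la velocidad v(t) = -20·t^4 + 16·t^3 - 9·t^2 + 6·t + 5. La derivada de la velocidad da la aceleración: a(t) = -80·t^3 + 48·t^2 - 18·t + 6. De la ecuación de la aceleración a(t) = -80·t^3 + 48·t^2 - 18·t + 6, sustituimos t = 2 para obtener a = -478.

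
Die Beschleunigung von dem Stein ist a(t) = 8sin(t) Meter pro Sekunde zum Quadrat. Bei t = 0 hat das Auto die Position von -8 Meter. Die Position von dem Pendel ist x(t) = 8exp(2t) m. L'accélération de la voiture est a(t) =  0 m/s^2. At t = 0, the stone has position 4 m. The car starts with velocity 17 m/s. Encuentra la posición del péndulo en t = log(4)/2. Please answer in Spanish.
Usando x(t) = 8·exp(2·t) y sustituyendo t = log(4)/2, encontramos x = 32.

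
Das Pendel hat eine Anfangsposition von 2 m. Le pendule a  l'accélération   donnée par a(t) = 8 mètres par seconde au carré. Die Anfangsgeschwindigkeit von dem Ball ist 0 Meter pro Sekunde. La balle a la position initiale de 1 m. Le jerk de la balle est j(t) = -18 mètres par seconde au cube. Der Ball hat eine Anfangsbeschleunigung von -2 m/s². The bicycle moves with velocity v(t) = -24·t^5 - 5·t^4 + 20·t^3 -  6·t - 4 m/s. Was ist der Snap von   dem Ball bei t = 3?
Ausgehend von dem Ruck j(t) = -18, nehmen wir 1 Ableitung. Die Ableitung von dem Ruck ergibt den Snap: s(t) = 0. Aus der Gleichung für den Snap s(t) = 0, setzen wir t = 3 ein und erhalten s = 0.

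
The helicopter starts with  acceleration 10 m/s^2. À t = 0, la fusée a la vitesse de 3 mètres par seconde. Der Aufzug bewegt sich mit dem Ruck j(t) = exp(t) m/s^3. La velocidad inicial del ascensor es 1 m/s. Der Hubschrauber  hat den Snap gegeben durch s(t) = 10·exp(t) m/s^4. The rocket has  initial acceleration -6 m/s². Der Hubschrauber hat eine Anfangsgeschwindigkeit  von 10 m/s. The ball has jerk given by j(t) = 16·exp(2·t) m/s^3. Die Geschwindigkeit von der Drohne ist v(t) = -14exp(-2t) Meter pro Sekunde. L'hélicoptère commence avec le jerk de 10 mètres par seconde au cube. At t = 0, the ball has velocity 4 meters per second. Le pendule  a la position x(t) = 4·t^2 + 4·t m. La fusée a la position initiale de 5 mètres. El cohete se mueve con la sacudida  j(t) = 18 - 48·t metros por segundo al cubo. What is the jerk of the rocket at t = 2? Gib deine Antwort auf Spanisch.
De la ecuación de la sacudida j(t) = 18 - 48·t, sustituimos t = 2 para obtener j = -78.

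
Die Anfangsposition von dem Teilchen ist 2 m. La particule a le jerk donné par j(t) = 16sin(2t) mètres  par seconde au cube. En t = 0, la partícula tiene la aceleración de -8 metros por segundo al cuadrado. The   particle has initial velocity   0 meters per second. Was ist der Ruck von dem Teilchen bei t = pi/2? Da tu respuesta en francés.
Nous avons le jerk j(t) = 16·sin(2·t). En substituant t = pi/2: j(pi/2) = 0.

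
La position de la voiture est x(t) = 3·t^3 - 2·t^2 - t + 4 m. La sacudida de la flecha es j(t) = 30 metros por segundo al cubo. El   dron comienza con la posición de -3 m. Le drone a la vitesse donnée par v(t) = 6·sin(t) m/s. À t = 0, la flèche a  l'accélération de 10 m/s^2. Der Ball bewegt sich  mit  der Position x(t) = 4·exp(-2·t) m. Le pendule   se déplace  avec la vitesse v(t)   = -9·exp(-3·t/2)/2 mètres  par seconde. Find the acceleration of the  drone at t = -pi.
Starting from velocity v(t) = 6·sin(t), we take 1 derivative. Taking d/dt of v(t), we find a(t) = 6·cos(t). Using a(t) = 6·cos(t) and substituting t = -pi, we find a = -6.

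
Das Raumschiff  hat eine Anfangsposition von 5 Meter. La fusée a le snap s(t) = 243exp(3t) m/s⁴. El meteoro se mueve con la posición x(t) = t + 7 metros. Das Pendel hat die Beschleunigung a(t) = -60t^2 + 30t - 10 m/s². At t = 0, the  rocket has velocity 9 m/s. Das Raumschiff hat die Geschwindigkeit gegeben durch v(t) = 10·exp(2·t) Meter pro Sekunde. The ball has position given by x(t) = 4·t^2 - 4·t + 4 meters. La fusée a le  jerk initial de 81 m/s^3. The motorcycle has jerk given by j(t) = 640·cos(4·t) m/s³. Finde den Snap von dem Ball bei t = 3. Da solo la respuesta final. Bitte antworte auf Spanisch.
El snap en t = 3 es s = 0.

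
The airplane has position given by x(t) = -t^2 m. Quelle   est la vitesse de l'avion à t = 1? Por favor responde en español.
Debemos derivar nuestra ecuación de la posición x(t) = -t^2 1 vez. Tomando d/dt de x(t), encontramos v(t) = -2·t. De la ecuación de la velocidad v(t) = -2·t, sustituimos t = 1 para obtener v = -2.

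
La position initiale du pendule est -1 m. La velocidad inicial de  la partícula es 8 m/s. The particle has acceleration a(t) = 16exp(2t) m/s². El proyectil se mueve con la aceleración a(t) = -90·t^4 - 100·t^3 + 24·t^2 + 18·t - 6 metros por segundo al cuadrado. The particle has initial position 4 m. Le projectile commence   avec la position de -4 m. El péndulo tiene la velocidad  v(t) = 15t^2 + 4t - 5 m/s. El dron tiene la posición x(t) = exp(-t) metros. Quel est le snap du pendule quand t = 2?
En partant de la vitesse v(t) = 15·t^2 + 4·t - 5, nous prenons 3 dérivées. En dérivant la vitesse, nous obtenons l'accélération: a(t) = 30·t + 4. En prenant d/dt de a(t), nous trouvons j(t) = 30. En prenant d/dt de j(t), nous trouvons s(t) = 0. Nous avons le snap s(t) = 0. En substituant t = 2: s(2) = 0.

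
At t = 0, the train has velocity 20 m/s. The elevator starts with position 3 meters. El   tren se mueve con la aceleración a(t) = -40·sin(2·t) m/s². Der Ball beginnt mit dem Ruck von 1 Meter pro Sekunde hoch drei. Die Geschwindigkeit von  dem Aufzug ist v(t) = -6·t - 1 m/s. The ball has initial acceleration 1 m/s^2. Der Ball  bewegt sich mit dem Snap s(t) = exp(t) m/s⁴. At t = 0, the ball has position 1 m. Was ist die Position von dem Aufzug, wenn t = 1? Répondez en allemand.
Wir müssen das Integral unserer Gleichung für die Geschwindigkeit v(t) = -6·t - 1 1-mal finden. Die Stammfunktion von der Geschwindigkeit, mit x(0) = 3, ergibt die Position: x(t) = -3·t^2 - t + 3. Wir haben die Position x(t) = -3·t^2 - t + 3. Durch Einsetzen von t = 1: x(1) = -1.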